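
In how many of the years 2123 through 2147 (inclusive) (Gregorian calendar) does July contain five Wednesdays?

July has 31 days; it has five Wednesdays when Wednesday falls among the first (month-length − 28) days — i.e. when July 1 is one of Wednesday/Tuesday/Monday.
July 1 by year: 2123:Thu 2124:Sat 2125:Sun 2126:Mon✓ 2127:Tue✓ 2128:Thu 2129:Fri 2130:Sat 2131:Sun 2132:Tue✓ 2133:Wed✓ 2134:Thu 2135:Fri 2136:Sun 2137:Mon✓ 2138:Tue✓ 2139:Wed✓ 2140:Fri 2141:Sat 2142:Sun 2143:Mon✓ 2144:Wed✓ 2145:Thu 2146:Fri 2147:Sat
Years with five Wednesdays: 2126, 2127, 2132, 2133, 2137, 2138, 2139, 2143, 2144 → 9.

9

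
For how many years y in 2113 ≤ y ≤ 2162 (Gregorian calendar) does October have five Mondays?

21

October has 31 days; it has five Mondays when Monday falls among the first (month-length − 28) days — i.e. when October 1 is one of Monday/Sunday/Saturday.
October 1 by year: 2113:Sun✓ 2114:Mon✓ 2115:Tue 2116:Thu 2117:Fri 2118:Sat✓ 2119:Sun✓ 2120:Tue 2121:Wed 2122:Thu 2123:Fri 2124:Sun✓ 2125:Mon✓ 2126:Tue 2127:Wed …(20 more)… 2148:Tue 2149:Wed 2150:Thu 2151:Fri 2152:Sun✓ 2153:Mon✓ 2154:Tue 2155:Wed 2156:Fri 2157:Sat✓ 2158:Sun✓ 2159:Mon✓ 2160:Wed 2161:Thu 2162:Fri
Years with five Mondays: 2113, 2114, 2118, 2119, 2124, 2125, 2129, 2130, 2131, 2135, 2136, 2140, 2141, 2142, 2146, 2147, 2152, 2153, 2157, 2158, 2159 → 21.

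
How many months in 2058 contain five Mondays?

4

A month of length L has five Mondays iff its first Monday is on day ≤ L−28 (so day 1–3 in a 31-day month, 1–2 in a 30-day month, day 1 in a leap February).
Checking each month of 2058: Jan starts Tue (31d); Feb starts Fri (28d); Mar starts Fri (31d); Apr starts Mon (30d) ✓; May starts Wed (31d); Jun starts Sat (30d); Jul starts Mon (31d) ✓; Aug starts Thu (31d); Sep starts Sun (30d) ✓; Oct starts Tue (31d); Nov starts Fri (30d); Dec starts Sun (31d) ✓.
Five-Monday months: April, July, September, December → 4.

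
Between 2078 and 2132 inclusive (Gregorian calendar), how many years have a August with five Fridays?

August has 31 days; it has five Fridays when Friday falls among the first (month-length − 28) days — i.e. when August 1 is one of Friday/Thursday/Wednesday.
August 1 by year: 2078:Mon 2079:Tue 2080:Thu✓ 2081:Fri✓ 2082:Sat 2083:Sun 2084:Tue 2085:Wed✓ 2086:Thu✓ 2087:Fri✓ 2088:Sun 2089:Mon 2090:Tue 2091:Wed✓ 2092:Fri✓ …(25 more)… 2118:Mon 2119:Tue 2120:Thu✓ 2121:Fri✓ 2122:Sat 2123:Sun 2124:Tue 2125:Wed✓ 2126:Thu✓ 2127:Fri✓ 2128:Sun 2129:Mon 2130:Tue 2131:Wed✓ 2132:Fri✓
Years with five Fridays: 2080, 2081, 2085, 2086, 2087, 2091, 2092, 2096, 2097, 2098, 2103, 2104, 2108, 2109, 2110, 2114, 2115, 2120, 2121, 2125, 2126, 2127, 2131, 2132 → 24.

24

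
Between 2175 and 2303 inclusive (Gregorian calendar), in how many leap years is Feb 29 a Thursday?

4

Leap years in 2175–2303: 30 of them.
Feb 29 weekday advances by 5 (mod 7) from one leap year to the next four years later (or differs when a century non-leap intervenes).
Leap-day weekdays: 2176:Thu✓ 2180:Tue 2184:Sun 2188:Fri 2192:Wed 2196:Mon 2204:Wed 2208:Mon 2212:Sat 2216:Thu✓ 2220:Tue 2224:Sun 2228:Fri …(4 more)… 2248:Tue 2252:Sun 2256:Fri 2260:Wed 2264:Mon 2268:Sat 2272:Thu✓ 2276:Tue 2280:Sun 2284:Fri 2288:Wed 2292:Mon 2296:Sat
Thursday: 2176, 2216, 2244, 2272 → 4.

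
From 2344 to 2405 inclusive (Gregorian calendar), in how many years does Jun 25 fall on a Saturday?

Track Jun 25's weekday year by year (advancing +1, or +2 across a Feb 29):
  2344: Sun  2345: Mon (+1)  2346: Tue (+1)  2347: Wed (+1)  2348: Fri (+2)
  2349: Sat (+1) ✓  2350: Sun (+1)  2351: Mon (+1)  2352: Wed (+2)  2353: Thu (+1)
  2354: Fri (+1)  2355: Sat (+1) ✓  2356: Mon (+2)  2357: Tue (+1)  … (34 more years) …
  2392: Thu (+2)  2393: Fri (+1)  2394: Sat (+1) ✓  2395: Sun (+1)  2396: Tue (+2)
  2397: Wed (+1)  2398: Thu (+1)  2399: Fri (+1)  2400: Sun (+2)  2401: Mon (+1)
  2402: Tue (+1)  2403: Wed (+1)  2404: Fri (+2)  2405: Sat (+1) ✓
Saturday years: 2349, 2355, 2360, 2366, 2377, 2383, 2388, 2394, 2405 — 9 in total.

9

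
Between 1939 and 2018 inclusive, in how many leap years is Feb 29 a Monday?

3

Leap years in 1939–2018: 20 of them.
Feb 29 weekday advances by 5 (mod 7) from one leap year to the next four years later (or differs when a century non-leap intervenes).
Leap-day weekdays: 1940:Thu 1944:Tue 1948:Sun 1952:Fri 1956:Wed 1960:Mon✓ 1964:Sat 1968:Thu 1972:Tue 1976:Sun 1980:Fri 1984:Wed 1988:Mon✓ 1992:Sat 1996:Thu 2000:Tue 2004:Sun 2008:Fri 2012:Wed 2016:Mon✓
Monday: 1960, 1988, 2016 → 3.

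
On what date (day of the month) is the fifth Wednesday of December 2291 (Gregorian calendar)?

December 1, 2291 is a Tuesday, so the first Wednesday is the 2nd.
The fifth Wednesday is 2 + 28 = 30.

30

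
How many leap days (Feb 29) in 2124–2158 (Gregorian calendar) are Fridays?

1

Leap years in 2124–2158: 9 of them.
Feb 29 weekday advances by 5 (mod 7) from one leap year to the next four years later (or differs when a century non-leap intervenes).
Leap-day weekdays: 2124:Tue 2128:Sun 2132:Fri✓ 2136:Wed 2140:Mon 2144:Sat 2148:Thu 2152:Tue 2156:Sun
Friday: 2132 → 1.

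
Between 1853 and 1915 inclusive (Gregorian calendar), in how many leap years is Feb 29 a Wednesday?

Leap years in 1853–1915: 14 of them.
Feb 29 weekday advances by 5 (mod 7) from one leap year to the next four years later (or differs when a century non-leap intervenes).
Leap-day weekdays: 1856:Fri 1860:Wed✓ 1864:Mon 1868:Sat 1872:Thu 1876:Tue 1880:Sun 1884:Fri 1888:Wed✓ 1892:Mon 1896:Sat 1904:Mon 1908:Sat 1912:Thu
Wednesday: 1860, 1888 → 2.

2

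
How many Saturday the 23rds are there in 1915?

2

Check the 23rd of each month of 1915: Jan 23: Sat, Feb 23: Tue, Mar 23: Tue, Apr 23: Fri, May 23: Sun, Jun 23: Wed, Jul 23: Fri, Aug 23: Mon, Sep 23: Thu, Oct 23: Sat, Nov 23: Tue, Dec 23: Thu.
Saturday occurs in January, October — 2 months.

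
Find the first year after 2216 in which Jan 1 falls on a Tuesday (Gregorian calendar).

2222

Jan 1 advances by 2 weekdays after a leap year and by 1 after a common year.
2216: Jan 1 is Monday (leap).
2217: Wednesday
2218: Thursday
2219: Friday
2220: Saturday (leap)
2221: Monday
2222: Tuesday
2222 begins on a Tuesday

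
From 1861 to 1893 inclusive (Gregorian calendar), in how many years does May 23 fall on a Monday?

5

Track May 23's weekday year by year (advancing +1, or +2 across a Feb 29):
  1861: Thu  1862: Fri (+1)  1863: Sat (+1)  1864: Mon (+2) ✓  1865: Tue (+1)
  1866: Wed (+1)  1867: Thu (+1)  1868: Sat (+2)  1869: Sun (+1)  1870: Mon (+1) ✓
  1871: Tue (+1)  1872: Thu (+2)  1873: Fri (+1)  1874: Sat (+1)  … (5 more years) …
  1880: Sun (+2)  1881: Mon (+1) ✓  1882: Tue (+1)  1883: Wed (+1)  1884: Fri (+2)
  1885: Sat (+1)  1886: Sun (+1)  1887: Mon (+1) ✓  1888: Wed (+2)  1889: Thu (+1)
  1890: Fri (+1)  1891: Sat (+1)  1892: Mon (+2) ✓  1893: Tue (+1)
Monday years: 1864, 1870, 1881, 1887, 1892 — 5 in total.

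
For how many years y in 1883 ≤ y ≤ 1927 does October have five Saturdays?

20

October has 31 days; it has five Saturdays when Saturday falls among the first (month-length − 28) days — i.e. when October 1 is one of Saturday/Friday/Thursday.
October 1 by year: 1883:Mon 1884:Wed 1885:Thu✓ 1886:Fri✓ 1887:Sat✓ 1888:Mon 1889:Tue 1890:Wed 1891:Thu✓ 1892:Sat✓ 1893:Sun 1894:Mon 1895:Tue 1896:Thu✓ 1897:Fri✓ …(15 more)… 1913:Wed 1914:Thu✓ 1915:Fri✓ 1916:Sun 1917:Mon 1918:Tue 1919:Wed 1920:Fri✓ 1921:Sat✓ 1922:Sun 1923:Mon 1924:Wed 1925:Thu✓ 1926:Fri✓ 1927:Sat✓
Years with five Saturdays: 1885, 1886, 1887, 1891, 1892, 1896, 1897, 1898, 1903, 1904, 1908, 1909, 1910, 1914, 1915, 1920, 1921, 1925, 1926, 1927 → 20.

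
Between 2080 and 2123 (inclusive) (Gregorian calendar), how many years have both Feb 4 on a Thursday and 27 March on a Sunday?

1

Check each year's weekday for Feb 4 and 27 March:
  2080: Sun/Wed  2081: Tue/Thu  2082: Wed/Fri  2083: Thu/Sat  2084: Fri/Mon  2085: Sun/Tue  2086: Mon/Wed  2087: Tue/Thu  2088: Wed/Sat  2089: Fri/Sun  2090: Sat/Mon  2091: Sun/Tue  2092: Mon/Thu  2093: Wed/Fri  …(16 more)…  2110: Tue/Thu  2111: Wed/Fri  2112: Thu/Sun ✓  2113: Sat/Mon  2114: Sun/Tue  2115: Mon/Wed  2116: Tue/Fri  2117: Thu/Sat  2118: Fri/Sun  2119: Sat/Mon  2120: Sun/Wed  2121: Tue/Thu  2122: Wed/Fri  2123: Thu/Sat
Both conditions hold in: 2112 — 1.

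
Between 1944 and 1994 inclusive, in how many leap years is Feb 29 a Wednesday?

2

Leap years in 1944–1994: 13 of them.
Feb 29 weekday advances by 5 (mod 7) from one leap year to the next four years later (or differs when a century non-leap intervenes).
Leap-day weekdays: 1944:Tue 1948:Sun 1952:Fri 1956:Wed✓ 1960:Mon 1964:Sat 1968:Thu 1972:Tue 1976:Sun 1980:Fri 1984:Wed✓ 1988:Mon 1992:Sat
Wednesday: 1956, 1984 → 2.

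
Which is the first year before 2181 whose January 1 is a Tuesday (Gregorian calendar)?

Jan 1 advances by 2 weekdays after a leap year and by 1 after a common year.
2181: Jan 1 is Monday.
2180: Saturday (leap)
2179: Friday
2178: Thursday
2177: Wednesday
2176: Monday (leap)
2175: Sunday
2174: Saturday
2173: Friday
2172: Wednesday (leap)
2171: Tuesday
2171 begins on a Tuesday

2171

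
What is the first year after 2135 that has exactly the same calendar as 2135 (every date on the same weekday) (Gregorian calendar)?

Two years share a calendar iff Jan 1 falls on the same weekday and both are leap or both are common. 2135: Jan 1 is Saturday, common year.
2136: Jan 1 Sunday, leap
2137: Jan 1 Tuesday, common
2138: Jan 1 Wednesday, common
2139: Jan 1 Thursday, common
2140: Jan 1 Friday, leap
2141: Jan 1 Sunday, common
2142: Jan 1 Monday, common
2143: Jan 1 Tuesday, common
2144: Jan 1 Wednesday, leap
2145: Jan 1 Friday, common
2146: Jan 1 Saturday, common
2146 matches on both conditions.

2146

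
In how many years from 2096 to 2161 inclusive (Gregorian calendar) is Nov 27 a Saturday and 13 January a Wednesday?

7

Check each year's weekday for Nov 27 and 13 January:
  2096: Tue/Fri  2097: Wed/Sun  2098: Thu/Mon  2099: Fri/Tue  2100: Sat/Wed ✓  2101: Sun/Thu  2102: Mon/Fri  2103: Tue/Sat  2104: Thu/Sun  2105: Fri/Tue  2106: Sat/Wed ✓  2107: Sun/Thu  2108: Tue/Fri  2109: Wed/Sun  …(38 more)…  2148: Wed/Sat  2149: Thu/Mon  2150: Fri/Tue  2151: Sat/Wed ✓  2152: Mon/Thu  2153: Tue/Sat  2154: Wed/Sun  2155: Thu/Mon  2156: Sat/Tue  2157: Sun/Thu  2158: Mon/Fri  2159: Tue/Sat  2160: Thu/Sun  2161: Fri/Tue
Both conditions hold in: 2100, 2106, 2117, 2123, 2134, 2145, 2151 — 7.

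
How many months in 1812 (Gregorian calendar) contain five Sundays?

4

A month of length L has five Sundays iff its first Sunday is on day ≤ L−28 (so day 1–3 in a 31-day month, 1–2 in a 30-day month, day 1 in a leap February).
Checking each month of 1812: Jan starts Wed (31d); Feb starts Sat (29d); Mar starts Sun (31d) ✓; Apr starts Wed (30d); May starts Fri (31d) ✓; Jun starts Mon (30d); Jul starts Wed (31d); Aug starts Sat (31d) ✓; Sep starts Tue (30d); Oct starts Thu (31d); Nov starts Sun (30d) ✓; Dec starts Tue (31d).
Five-Sunday months: March, May, August, November → 4.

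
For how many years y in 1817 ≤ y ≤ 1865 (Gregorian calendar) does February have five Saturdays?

1

February has 28 days (29 in leap years); it has five Saturdays when Saturday falls among the first (month-length − 28) days — i.e. when February 1 is Saturday in a leap year (never in a common year).
February 1 by year: 1817:Sat 1818:Sun 1819:Mon 1820:Tue 1821:Thu 1822:Fri 1823:Sat 1824:Sun 1825:Tue 1826:Wed 1827:Thu 1828:Fri 1829:Sun 1830:Mon 1831:Tue …(19 more)… 1851:Sat 1852:Sun 1853:Tue 1854:Wed 1855:Thu 1856:Fri 1857:Sun 1858:Mon 1859:Tue 1860:Wed 1861:Fri 1862:Sat 1863:Sun 1864:Mon 1865:Wed
Years with five Saturdays: 1840 → 1.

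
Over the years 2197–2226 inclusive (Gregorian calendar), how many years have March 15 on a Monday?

4

Track March 15's weekday year by year (advancing +1, or +2 across a Feb 29):
  2197: Wed  2198: Thu (+1)  2199: Fri (+1)  2200: Sat (+1)  2201: Sun (+1)
  2202: Mon (+1) ✓  2203: Tue (+1)  2204: Thu (+2)  2205: Fri (+1)  2206: Sat (+1)
  2207: Sun (+1)  2208: Tue (+2)  2209: Wed (+1)  2210: Thu (+1)  2211: Fri (+1)
  2212: Sun (+2)  2213: Mon (+1) ✓  2214: Tue (+1)  2215: Wed (+1)  2216: Fri (+2)
  2217: Sat (+1)  2218: Sun (+1)  2219: Mon (+1) ✓  2220: Wed (+2)  2221: Thu (+1)
  2222: Fri (+1)  2223: Sat (+1)  2224: Mon (+2) ✓  2225: Tue (+1)  2226: Wed (+1)
Monday years: 2202, 2213, 2219, 2224 — 4 in total.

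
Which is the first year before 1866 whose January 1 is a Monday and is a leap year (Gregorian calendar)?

1844

Jan 1 advances by 2 weekdays after a leap year and by 1 after a common year.
1866: Jan 1 is Monday.
1865: Sunday
1864: Friday (leap)
1863: Thursday
1862: Wednesday
1861: Tuesday
1860: Sunday (leap)
1859: Saturday
1858: Friday
1857: Thursday
1856: Tuesday (leap)
1855: Monday
1854: Sunday
1853: Saturday
1852: Thursday (leap)
1851: Wednesday
1850: Tuesday
1849: Monday
1848: Saturday (leap)
1847: Friday
1846: Thursday
1845: Wednesday
1844: Monday (leap)
1844 begins on a Monday and is a leap year.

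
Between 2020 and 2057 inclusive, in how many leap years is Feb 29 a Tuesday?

2

Leap years in 2020–2057: 10 of them.
Feb 29 weekday advances by 5 (mod 7) from one leap year to the next four years later (or differs when a century non-leap intervenes).
Leap-day weekdays: 2020:Sat 2024:Thu 2028:Tue✓ 2032:Sun 2036:Fri 2040:Wed 2044:Mon 2048:Sat 2052:Thu 2056:Tue✓
Tuesday: 2028, 2056 → 2.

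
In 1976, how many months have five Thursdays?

5

A month of length L has five Thursdays iff its first Thursday is on day ≤ L−28 (so day 1–3 in a 31-day month, 1–2 in a 30-day month, day 1 in a leap February).
Checking each month of 1976: Jan starts Thu (31d) ✓; Feb starts Sun (29d); Mar starts Mon (31d); Apr starts Thu (30d) ✓; May starts Sat (31d); Jun starts Tue (30d); Jul starts Thu (31d) ✓; Aug starts Sun (31d); Sep starts Wed (30d) ✓; Oct starts Fri (31d); Nov starts Mon (30d); Dec starts Wed (31d) ✓.
Five-Thursday months: January, April, July, September, December → 5.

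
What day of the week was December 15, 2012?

Saturday

January 1, 2012 is a Sunday.
December 15 is day 350 of the year, i.e. 349 days after Jan 1.
349 mod 7 = 6, so advance 6 weekdays from Sunday: Saturday.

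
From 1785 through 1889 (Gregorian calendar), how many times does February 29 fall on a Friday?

4

Leap years in 1785–1889: 25 of them.
Feb 29 weekday advances by 5 (mod 7) from one leap year to the next four years later (or differs when a century non-leap intervenes).
Leap-day weekdays: 1788:Fri✓ 1792:Wed 1796:Mon 1804:Wed 1808:Mon 1812:Sat 1816:Thu 1820:Tue 1824:Sun 1828:Fri✓ 1832:Wed 1836:Mon 1840:Sat 1844:Thu 1848:Tue 1852:Sun 1856:Fri✓ 1860:Wed 1864:Mon 1868:Sat 1872:Thu 1876:Tue 1880:Sun 1884:Fri✓ 1888:Wed
Friday: 1788, 1828, 1856, 1884 → 4.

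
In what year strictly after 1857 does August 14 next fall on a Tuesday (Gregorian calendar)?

From one year to the next, a fixed date's weekday advances by 1, or by 2 when a Feb 29 lies between the two dates.
1857: August 14 is Friday.
1858: Saturday (+1)
1859: Sunday (+1)
1860: Tuesday (+2)
August 14 falls on a Tuesday in 1860.

1860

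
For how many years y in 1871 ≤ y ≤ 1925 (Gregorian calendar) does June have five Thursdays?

16

June has 30 days; it has five Thursdays when Thursday falls among the first (month-length − 28) days — i.e. when June 1 is one of Thursday/Wednesday.
June 1 by year: 1871:Thu✓ 1872:Sat 1873:Sun 1874:Mon 1875:Tue 1876:Thu✓ 1877:Fri 1878:Sat 1879:Sun 1880:Tue 1881:Wed✓ 1882:Thu✓ 1883:Fri 1884:Sun 1885:Mon …(25 more)… 1911:Thu✓ 1912:Sat 1913:Sun 1914:Mon 1915:Tue 1916:Thu✓ 1917:Fri 1918:Sat 1919:Sun 1920:Tue 1921:Wed✓ 1922:Thu✓ 1923:Fri 1924:Sun 1925:Mon
Years with five Thursdays: 1871, 1876, 1881, 1882, 1887, 1892, 1893, 1898, 1899, 1904, 1905, 1910, 1911, 1916, 1921, 1922 → 16.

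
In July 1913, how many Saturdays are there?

4

July 1913 has 31 days and begins on Tuesday.
The first Saturday is July 5.
Saturdays fall on 5, 12, 19, 26 — that's 4.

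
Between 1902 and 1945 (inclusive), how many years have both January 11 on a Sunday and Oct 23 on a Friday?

5

Check each year's weekday for January 11 and Oct 23:
  1902: Sat/Thu  1903: Sun/Fri ✓  1904: Mon/Sun  1905: Wed/Mon  1906: Thu/Tue  1907: Fri/Wed  1908: Sat/Fri  1909: Mon/Sat  1910: Tue/Sun  1911: Wed/Mon  1912: Thu/Wed  1913: Sat/Thu  1914: Sun/Fri ✓  1915: Mon/Sat  …(16 more)…  1932: Mon/Sun  1933: Wed/Mon  1934: Thu/Tue  1935: Fri/Wed  1936: Sat/Fri  1937: Mon/Sat  1938: Tue/Sun  1939: Wed/Mon  1940: Thu/Wed  1941: Sat/Thu  1942: Sun/Fri ✓  1943: Mon/Sat  1944: Tue/Mon  1945: Thu/Tue
Both conditions hold in: 1903, 1914, 1925, 1931, 1942 — 5.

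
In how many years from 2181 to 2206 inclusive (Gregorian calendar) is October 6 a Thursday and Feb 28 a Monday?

Check each year's weekday for October 6 and Feb 28:
  2181: Sat/Wed  2182: Sun/Thu  2183: Mon/Fri  2184: Wed/Sat  2185: Thu/Mon ✓  2186: Fri/Tue  2187: Sat/Wed  2188: Mon/Thu  2189: Tue/Sat  2190: Wed/Sun  2191: Thu/Mon ✓  2192: Sat/Tue  2193: Sun/Thu  2194: Mon/Fri  2195: Tue/Sat  2196: Thu/Sun  2197: Fri/Tue  2198: Sat/Wed  2199: Sun/Thu  2200: Mon/Fri  2201: Tue/Sat  2202: Wed/Sun  2203: Thu/Mon ✓  2204: Sat/Tue  2205: Sun/Thu  2206: Mon/Fri
Both conditions hold in: 2185, 2191, 2203 — 3.

3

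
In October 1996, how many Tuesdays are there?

October 1996 has 31 days and begins on Tuesday.
The first Tuesday is October 1.
Tuesdays fall on 1, 8, 15, 22, 29 — that's 5.

5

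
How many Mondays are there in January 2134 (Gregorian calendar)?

January 2134 has 31 days and begins on Friday.
The first Monday is January 4.
Mondays fall on 4, 11, 18, 25 — that's 4.

4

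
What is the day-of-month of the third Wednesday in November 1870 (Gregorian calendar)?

16

November 1, 1870 is a Tuesday, so the first Wednesday is the 2nd.
The third Wednesday is 2 + 14 = 16.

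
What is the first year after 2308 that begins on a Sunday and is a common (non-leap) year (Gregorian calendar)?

Jan 1 advances by 2 weekdays after a leap year and by 1 after a common year.
2308: Jan 1 is Wednesday (leap).
2309: Friday
2310: Saturday
2311: Sunday
2311 begins on a Sunday and is a common year.

2311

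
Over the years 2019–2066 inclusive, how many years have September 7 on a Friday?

6

Track September 7's weekday year by year (advancing +1, or +2 across a Feb 29):
  2019: Sat  2020: Mon (+2)  2021: Tue (+1)  2022: Wed (+1)  2023: Thu (+1)
  2024: Sat (+2)  2025: Sun (+1)  2026: Mon (+1)  2027: Tue (+1)  2028: Thu (+2)
  2029: Fri (+1) ✓  2030: Sat (+1)  2031: Sun (+1)  2032: Tue (+2)  … (20 more years) …
  2053: Sun (+1)  2054: Mon (+1)  2055: Tue (+1)  2056: Thu (+2)  2057: Fri (+1) ✓
  2058: Sat (+1)  2059: Sun (+1)  2060: Tue (+2)  2061: Wed (+1)  2062: Thu (+1)
  2063: Fri (+1) ✓  2064: Sun (+2)  2065: Mon (+1)  2066: Tue (+1)
Friday years: 2029, 2035, 2040, 2046, 2057, 2063 — 6 in total.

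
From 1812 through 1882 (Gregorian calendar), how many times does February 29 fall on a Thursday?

3

Leap years in 1812–1882: 18 of them.
Feb 29 weekday advances by 5 (mod 7) from one leap year to the next four years later (or differs when a century non-leap intervenes).
Leap-day weekdays: 1812:Sat 1816:Thu✓ 1820:Tue 1824:Sun 1828:Fri 1832:Wed 1836:Mon 1840:Sat 1844:Thu✓ 1848:Tue 1852:Sun 1856:Fri 1860:Wed 1864:Mon 1868:Sat 1872:Thu✓ 1876:Tue 1880:Sun
Thursday: 1816, 1844, 1872 → 3.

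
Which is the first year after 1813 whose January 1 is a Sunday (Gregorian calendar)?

1815

Jan 1 advances by 2 weekdays after a leap year and by 1 after a common year.
1813: Jan 1 is Friday.
1814: Saturday
1815: Sunday
1815 begins on a Sunday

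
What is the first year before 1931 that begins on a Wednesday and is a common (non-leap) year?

1930

Jan 1 advances by 2 weekdays after a leap year and by 1 after a common year.
1931: Jan 1 is Thursday.
1930: Wednesday
1930 begins on a Wednesday and is a common year.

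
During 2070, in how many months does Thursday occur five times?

4

A month of length L has five Thursdays iff its first Thursday is on day ≤ L−28 (so day 1–3 in a 31-day month, 1–2 in a 30-day month, day 1 in a leap February).
Checking each month of 2070: Jan starts Wed (31d) ✓; Feb starts Sat (28d); Mar starts Sat (31d); Apr starts Tue (30d); May starts Thu (31d) ✓; Jun starts Sun (30d); Jul starts Tue (31d) ✓; Aug starts Fri (31d); Sep starts Mon (30d); Oct starts Wed (31d) ✓; Nov starts Sat (30d); Dec starts Mon (31d).
Five-Thursday months: January, May, July, October → 4.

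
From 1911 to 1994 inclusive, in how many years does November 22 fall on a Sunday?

Track November 22's weekday year by year (advancing +1, or +2 across a Feb 29):
  1911: Wed  1912: Fri (+2)  1913: Sat (+1)  1914: Sun (+1) ✓  1915: Mon (+1)
  1916: Wed (+2)  1917: Thu (+1)  1918: Fri (+1)  1919: Sat (+1)  1920: Mon (+2)
  1921: Tue (+1)  1922: Wed (+1)  1923: Thu (+1)  1924: Sat (+2)  … (56 more years) …
  1981: Sun (+1) ✓  1982: Mon (+1)  1983: Tue (+1)  1984: Thu (+2)  1985: Fri (+1)
  1986: Sat (+1)  1987: Sun (+1) ✓  1988: Tue (+2)  1989: Wed (+1)  1990: Thu (+1)
  1991: Fri (+1)  1992: Sun (+2) ✓  1993: Mon (+1)  1994: Tue (+1)
Sunday years: 1914, 1925, 1931, 1936, 1942, 1953, 1959, 1964, 1970, 1981, 1987, 1992 — 12 in total.

12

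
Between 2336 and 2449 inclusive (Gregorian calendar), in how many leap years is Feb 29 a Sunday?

Leap years in 2336–2449: 29 of them.
Feb 29 weekday advances by 5 (mod 7) from one leap year to the next four years later (or differs when a century non-leap intervenes).
Leap-day weekdays: 2336:Sat 2340:Thu 2344:Tue 2348:Sun✓ 2352:Fri 2356:Wed 2360:Mon 2364:Sat 2368:Thu 2372:Tue 2376:Sun✓ 2380:Fri 2384:Wed …(3 more)… 2400:Tue 2404:Sun✓ 2408:Fri 2412:Wed 2416:Mon 2420:Sat 2424:Thu 2428:Tue 2432:Sun✓ 2436:Fri 2440:Wed 2444:Mon 2448:Sat
Sunday: 2348, 2376, 2404, 2432 → 4.

4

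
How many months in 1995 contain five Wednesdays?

A month of length L has five Wednesdays iff its first Wednesday is on day ≤ L−28 (so day 1–3 in a 31-day month, 1–2 in a 30-day month, day 1 in a leap February).
Checking each month of 1995: Jan starts Sun (31d); Feb starts Wed (28d); Mar starts Wed (31d) ✓; Apr starts Sat (30d); May starts Mon (31d) ✓; Jun starts Thu (30d); Jul starts Sat (31d); Aug starts Tue (31d) ✓; Sep starts Fri (30d); Oct starts Sun (31d); Nov starts Wed (30d) ✓; Dec starts Fri (31d).
Five-Wednesday months: March, May, August, November → 4.

4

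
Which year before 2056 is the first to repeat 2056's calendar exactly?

2028

Two years share a calendar iff Jan 1 falls on the same weekday and both are leap or both are common. 2056: Jan 1 is Saturday, leap year.
2055: Jan 1 Friday, common
2054: Jan 1 Thursday, common
2053: Jan 1 Wednesday, common
2052: Jan 1 Monday, leap
2051: Jan 1 Sunday, common
2050: Jan 1 Saturday, common
2049: Jan 1 Friday, common
2048: Jan 1 Wednesday, leap
2047: Jan 1 Tuesday, common
2046: Jan 1 Monday, common
2045: Jan 1 Sunday, common
2044: Jan 1 Friday, leap
2043: Jan 1 Thursday, common
2042: Jan 1 Wednesday, common
2041: Jan 1 Tuesday, common
2040: Jan 1 Sunday, leap
2039: Jan 1 Saturday, common
2038: Jan 1 Friday, common
2037: Jan 1 Thursday, common
2036: Jan 1 Tuesday, leap
2035: Jan 1 Monday, common
2034: Jan 1 Sunday, common
2033: Jan 1 Saturday, common
2032: Jan 1 Thursday, leap
2031: Jan 1 Wednesday, common
2030: Jan 1 Tuesday, common
2029: Jan 1 Monday, common
2028: Jan 1 Saturday, leap
2028 matches on both conditions.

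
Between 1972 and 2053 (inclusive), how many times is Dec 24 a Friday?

Track Dec 24's weekday year by year (advancing +1, or +2 across a Feb 29):
  1972: Sun  1973: Mon (+1)  1974: Tue (+1)  1975: Wed (+1)  1976: Fri (+2) ✓
  1977: Sat (+1)  1978: Sun (+1)  1979: Mon (+1)  1980: Wed (+2)  1981: Thu (+1)
  1982: Fri (+1) ✓  1983: Sat (+1)  1984: Mon (+2)  1985: Tue (+1)  … (54 more years) …
  2040: Mon (+2)  2041: Tue (+1)  2042: Wed (+1)  2043: Thu (+1)  2044: Sat (+2)
  2045: Sun (+1)  2046: Mon (+1)  2047: Tue (+1)  2048: Thu (+2)  2049: Fri (+1) ✓
  2050: Sat (+1)  2051: Sun (+1)  2052: Tue (+2)  2053: Wed (+1)
Friday years: 1976, 1982, 1993, 1999, 2004, 2010, 2021, 2027, 2032, 2038, 2049 — 11 in total.

11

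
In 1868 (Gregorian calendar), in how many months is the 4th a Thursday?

Check the 4th of each month of 1868: Jan 4: Sat, Feb 4: Tue, Mar 4: Wed, Apr 4: Sat, May 4: Mon, Jun 4: Thu, Jul 4: Sat, Aug 4: Tue, Sep 4: Fri, Oct 4: Sun, Nov 4: Wed, Dec 4: Fri.
Thursday occurs in June — 1 month.

1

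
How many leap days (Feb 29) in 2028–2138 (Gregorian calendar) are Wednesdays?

5

Leap years in 2028–2138: 27 of them.
Feb 29 weekday advances by 5 (mod 7) from one leap year to the next four years later (or differs when a century non-leap intervenes).
Leap-day weekdays: 2028:Tue 2032:Sun 2036:Fri 2040:Wed✓ 2044:Mon 2048:Sat 2052:Thu 2056:Tue 2060:Sun 2064:Fri 2068:Wed✓ 2072:Mon 2076:Sat 2080:Thu 2084:Tue 2088:Sun 2092:Fri 2096:Wed✓ 2104:Fri 2108:Wed✓ 2112:Mon 2116:Sat 2120:Thu 2124:Tue 2128:Sun 2132:Fri 2136:Wed✓
Wednesday: 2040, 2068, 2096, 2108, 2136 → 5.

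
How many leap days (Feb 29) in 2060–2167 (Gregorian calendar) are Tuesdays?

Leap years in 2060–2167: 26 of them.
Feb 29 weekday advances by 5 (mod 7) from one leap year to the next four years later (or differs when a century non-leap intervenes).
Leap-day weekdays: 2060:Sun 2064:Fri 2068:Wed 2072:Mon 2076:Sat 2080:Thu 2084:Tue✓ 2088:Sun 2092:Fri 2096:Wed 2104:Fri 2108:Wed 2112:Mon 2116:Sat 2120:Thu 2124:Tue✓ 2128:Sun 2132:Fri 2136:Wed 2140:Mon 2144:Sat 2148:Thu 2152:Tue✓ 2156:Sun 2160:Fri 2164:Wed
Tuesday: 2084, 2124, 2152 → 3.

3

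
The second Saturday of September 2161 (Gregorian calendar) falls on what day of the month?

12

September 1, 2161 is a Tuesday, so the first Saturday is the 5th.
The second Saturday is 5 + 7 = 12.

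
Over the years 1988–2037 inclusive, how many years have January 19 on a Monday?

Track January 19's weekday year by year (advancing +1, or +2 across a Feb 29):
  1988: Tue  1989: Thu (+2)  1990: Fri (+1)  1991: Sat (+1)  1992: Sun (+1)
  1993: Tue (+2)  1994: Wed (+1)  1995: Thu (+1)  1996: Fri (+1)  1997: Sun (+2)
  1998: Mon (+1) ✓  1999: Tue (+1)  2000: Wed (+1)  2001: Fri (+2)  … (22 more years) …
  2024: Fri (+1)  2025: Sun (+2)  2026: Mon (+1) ✓  2027: Tue (+1)  2028: Wed (+1)
  2029: Fri (+2)  2030: Sat (+1)  2031: Sun (+1)  2032: Mon (+1) ✓  2033: Wed (+2)
  2034: Thu (+1)  2035: Fri (+1)  2036: Sat (+1)  2037: Mon (+2) ✓
Monday years: 1998, 2004, 2009, 2015, 2026, 2032, 2037 — 7 in total.

7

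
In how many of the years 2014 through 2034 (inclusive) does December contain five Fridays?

December has 31 days; it has five Fridays when Friday falls among the first (month-length − 28) days — i.e. when December 1 is one of Friday/Thursday/Wednesday.
December 1 by year: 2014:Mon 2015:Tue 2016:Thu✓ 2017:Fri✓ 2018:Sat 2019:Sun 2020:Tue 2021:Wed✓ 2022:Thu✓ 2023:Fri✓ 2024:Sun 2025:Mon 2026:Tue 2027:Wed✓ 2028:Fri✓ 2029:Sat 2030:Sun 2031:Mon 2032:Wed✓ 2033:Thu✓ 2034:Fri✓
Years with five Fridays: 2016, 2017, 2021, 2022, 2023, 2027, 2028, 2032, 2033, 2034 → 10.

10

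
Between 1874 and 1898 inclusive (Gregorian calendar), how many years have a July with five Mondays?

July has 31 days; it has five Mondays when Monday falls among the first (month-length − 28) days — i.e. when July 1 is one of Monday/Sunday/Saturday.
July 1 by year: 1874:Wed 1875:Thu 1876:Sat✓ 1877:Sun✓ 1878:Mon✓ 1879:Tue 1880:Thu 1881:Fri 1882:Sat✓ 1883:Sun✓ 1884:Tue 1885:Wed 1886:Thu 1887:Fri 1888:Sun✓ 1889:Mon✓ 1890:Tue 1891:Wed 1892:Fri 1893:Sat✓ 1894:Sun✓ 1895:Mon✓ 1896:Wed 1897:Thu 1898:Fri
Years with five Mondays: 1876, 1877, 1878, 1882, 1883, 1888, 1889, 1893, 1894, 1895 → 10.

10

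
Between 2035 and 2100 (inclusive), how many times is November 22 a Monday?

10

Track November 22's weekday year by year (advancing +1, or +2 across a Feb 29):
  2035: Thu  2036: Sat (+2)  2037: Sun (+1)  2038: Mon (+1) ✓  2039: Tue (+1)
  2040: Thu (+2)  2041: Fri (+1)  2042: Sat (+1)  2043: Sun (+1)  2044: Tue (+2)
  2045: Wed (+1)  2046: Thu (+1)  2047: Fri (+1)  2048: Sun (+2)  … (38 more years) …
  2087: Sat (+1)  2088: Mon (+2) ✓  2089: Tue (+1)  2090: Wed (+1)  2091: Thu (+1)
  2092: Sat (+2)  2093: Sun (+1)  2094: Mon (+1) ✓  2095: Tue (+1)  2096: Thu (+2)
  2097: Fri (+1)  2098: Sat (+1)  2099: Sun (+1)  2100: Mon (+1) ✓
Monday years: 2038, 2049, 2055, 2060, 2066, 2077, 2083, 2088, 2094, 2100 — 10 in total.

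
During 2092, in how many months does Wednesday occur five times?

A month of length L has five Wednesdays iff its first Wednesday is on day ≤ L−28 (so day 1–3 in a 31-day month, 1–2 in a 30-day month, day 1 in a leap February).
Checking each month of 2092: Jan starts Tue (31d) ✓; Feb starts Fri (29d); Mar starts Sat (31d); Apr starts Tue (30d) ✓; May starts Thu (31d); Jun starts Sun (30d); Jul starts Tue (31d) ✓; Aug starts Fri (31d); Sep starts Mon (30d); Oct starts Wed (31d) ✓; Nov starts Sat (30d); Dec starts Mon (31d) ✓.
Five-Wednesday months: January, April, July, October, December → 5.

5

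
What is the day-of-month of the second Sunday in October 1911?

October 1, 1911 is a Sunday, so the first Sunday is the 1st.
The second Sunday is 1 + 7 = 8.

8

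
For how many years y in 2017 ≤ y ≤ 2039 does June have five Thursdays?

June has 30 days; it has five Thursdays when Thursday falls among the first (month-length − 28) days — i.e. when June 1 is one of Thursday/Wednesday.
June 1 by year: 2017:Thu✓ 2018:Fri 2019:Sat 2020:Mon 2021:Tue 2022:Wed✓ 2023:Thu✓ 2024:Sat 2025:Sun 2026:Mon 2027:Tue 2028:Thu✓ 2029:Fri 2030:Sat 2031:Sun 2032:Tue 2033:Wed✓ 2034:Thu✓ 2035:Fri 2036:Sun 2037:Mon 2038:Tue 2039:Wed✓
Years with five Thursdays: 2017, 2022, 2023, 2028, 2033, 2034, 2039 → 7.

7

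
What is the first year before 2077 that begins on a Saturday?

2067

Jan 1 advances by 2 weekdays after a leap year and by 1 after a common year.
2077: Jan 1 is Friday.
2076: Wednesday (leap)
2075: Tuesday
2074: Monday
2073: Sunday
2072: Friday (leap)
2071: Thursday
2070: Wednesday
2069: Tuesday
2068: Sunday (leap)
2067: Saturday
2067 begins on a Saturday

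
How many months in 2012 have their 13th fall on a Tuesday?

Check the 13th of each month of 2012: Jan 13: Fri, Feb 13: Mon, Mar 13: Tue, Apr 13: Fri, May 13: Sun, Jun 13: Wed, Jul 13: Fri, Aug 13: Mon, Sep 13: Thu, Oct 13: Sat, Nov 13: Tue, Dec 13: Thu.
Tuesday occurs in March, November — 2 months.

2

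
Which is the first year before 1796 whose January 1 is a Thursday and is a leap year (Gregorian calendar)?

1784

Jan 1 advances by 2 weekdays after a leap year and by 1 after a common year.
1796: Jan 1 is Friday (leap).
1795: Thursday
1794: Wednesday
1793: Tuesday
1792: Sunday (leap)
1791: Saturday
1790: Friday
1789: Thursday
1788: Tuesday (leap)
1787: Monday
1786: Sunday
1785: Saturday
1784: Thursday (leap)
1784 begins on a Thursday and is a leap year.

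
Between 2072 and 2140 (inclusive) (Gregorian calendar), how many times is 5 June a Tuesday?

Track 5 June's weekday year by year (advancing +1, or +2 across a Feb 29):
  2072: Sun  2073: Mon (+1)  2074: Tue (+1) ✓  2075: Wed (+1)  2076: Fri (+2)
  2077: Sat (+1)  2078: Sun (+1)  2079: Mon (+1)  2080: Wed (+2)  2081: Thu (+1)
  2082: Fri (+1)  2083: Sat (+1)  2084: Mon (+2)  2085: Tue (+1) ✓  … (41 more years) …
  2127: Thu (+1)  2128: Sat (+2)  2129: Sun (+1)  2130: Mon (+1)  2131: Tue (+1) ✓
  2132: Thu (+2)  2133: Fri (+1)  2134: Sat (+1)  2135: Sun (+1)  2136: Tue (+2) ✓
  2137: Wed (+1)  2138: Thu (+1)  2139: Fri (+1)  2140: Sun (+2)
Tuesday years: 2074, 2085, 2091, 2096, 2103, 2108, 2114, 2125, 2131, 2136 — 10 in total.

10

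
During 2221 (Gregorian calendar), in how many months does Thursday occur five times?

A month of length L has five Thursdays iff its first Thursday is on day ≤ L−28 (so day 1–3 in a 31-day month, 1–2 in a 30-day month, day 1 in a leap February).
Checking each month of 2221: Jan starts Mon (31d); Feb starts Thu (28d); Mar starts Thu (31d) ✓; Apr starts Sun (30d); May starts Tue (31d) ✓; Jun starts Fri (30d); Jul starts Sun (31d); Aug starts Wed (31d) ✓; Sep starts Sat (30d); Oct starts Mon (31d); Nov starts Thu (30d) ✓; Dec starts Sat (31d).
Five-Thursday months: March, May, August, November → 4.

4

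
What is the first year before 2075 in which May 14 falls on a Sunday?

From one year to the next, a fixed date's weekday advances by 1, or by 2 when a Feb 29 lies between the two dates.
2075: May 14 is Tuesday.
2074: Monday (−1)
2073: Sunday (−1)
May 14 falls on a Sunday in 2073.

2073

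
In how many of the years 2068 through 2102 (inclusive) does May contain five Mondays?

15

May has 31 days; it has five Mondays when Monday falls among the first (month-length − 28) days — i.e. when May 1 is one of Monday/Sunday/Saturday.
May 1 by year: 2068:Tue 2069:Wed 2070:Thu 2071:Fri 2072:Sun✓ 2073:Mon✓ 2074:Tue 2075:Wed 2076:Fri 2077:Sat✓ 2078:Sun✓ 2079:Mon✓ 2080:Wed 2081:Thu 2082:Fri …(5 more)… 2088:Sat✓ 2089:Sun✓ 2090:Mon✓ 2091:Tue 2092:Thu 2093:Fri 2094:Sat✓ 2095:Sun✓ 2096:Tue 2097:Wed 2098:Thu 2099:Fri 2100:Sat✓ 2101:Sun✓ 2102:Mon✓
Years with five Mondays: 2072, 2073, 2077, 2078, 2079, 2083, 2084, 2088, 2089, 2090, 2094, 2095, 2100, 2101, 2102 → 15.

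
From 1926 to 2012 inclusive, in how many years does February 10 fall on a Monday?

12

Track February 10's weekday year by year (advancing +1, or +2 across a Feb 29):
  1926: Wed  1927: Thu (+1)  1928: Fri (+1)  1929: Sun (+2)  1930: Mon (+1) ✓
  1931: Tue (+1)  1932: Wed (+1)  1933: Fri (+2)  1934: Sat (+1)  1935: Sun (+1)
  1936: Mon (+1) ✓  1937: Wed (+2)  1938: Thu (+1)  1939: Fri (+1)  … (59 more years) …
  1999: Wed (+1)  2000: Thu (+1)  2001: Sat (+2)  2002: Sun (+1)  2003: Mon (+1) ✓
  2004: Tue (+1)  2005: Thu (+2)  2006: Fri (+1)  2007: Sat (+1)  2008: Sun (+1)
  2009: Tue (+2)  2010: Wed (+1)  2011: Thu (+1)  2012: Fri (+1)
Monday years: 1930, 1936, 1941, 1947, 1958, 1964, 1969, 1975, 1986, 1992, 1997, 2003 — 12 in total.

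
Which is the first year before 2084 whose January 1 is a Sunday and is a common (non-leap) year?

2079

Jan 1 advances by 2 weekdays after a leap year and by 1 after a common year.
2084: Jan 1 is Saturday (leap).
2083: Friday
2082: Thursday
2081: Wednesday
2080: Monday (leap)
2079: Sunday
2079 begins on a Sunday and is a common year.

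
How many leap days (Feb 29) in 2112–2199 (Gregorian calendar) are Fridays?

Leap years in 2112–2199: 22 of them.
Feb 29 weekday advances by 5 (mod 7) from one leap year to the next four years later (or differs when a century non-leap intervenes).
Leap-day weekdays: 2112:Mon 2116:Sat 2120:Thu 2124:Tue 2128:Sun 2132:Fri✓ 2136:Wed 2140:Mon 2144:Sat 2148:Thu 2152:Tue 2156:Sun 2160:Fri✓ 2164:Wed 2168:Mon 2172:Sat 2176:Thu 2180:Tue 2184:Sun 2188:Fri✓ 2192:Wed 2196:Mon
Friday: 2132, 2160, 2188 → 3.

3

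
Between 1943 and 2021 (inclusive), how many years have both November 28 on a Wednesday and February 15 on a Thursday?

9

Check each year's weekday for November 28 and February 15:
  1943: Sun/Mon  1944: Tue/Tue  1945: Wed/Thu ✓  1946: Thu/Fri  1947: Fri/Sat  1948: Sun/Sun  1949: Mon/Tue  1950: Tue/Wed  1951: Wed/Thu ✓  1952: Fri/Fri  1953: Sat/Sun  1954: Sun/Mon  1955: Mon/Tue  1956: Wed/Wed  …(51 more)…  2008: Fri/Fri  2009: Sat/Sun  2010: Sun/Mon  2011: Mon/Tue  2012: Wed/Wed  2013: Thu/Fri  2014: Fri/Sat  2015: Sat/Sun  2016: Mon/Mon  2017: Tue/Wed  2018: Wed/Thu ✓  2019: Thu/Fri  2020: Sat/Sat  2021: Sun/Mon
Both conditions hold in: 1945, 1951, 1962, 1973, 1979, 1990, 2001, 2007, 2018 — 9.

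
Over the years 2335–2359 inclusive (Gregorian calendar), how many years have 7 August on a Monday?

3

Track 7 August's weekday year by year (advancing +1, or +2 across a Feb 29):
  2335: Wed  2336: Fri (+2)  2337: Sat (+1)  2338: Sun (+1)  2339: Mon (+1) ✓
  2340: Wed (+2)  2341: Thu (+1)  2342: Fri (+1)  2343: Sat (+1)  2344: Mon (+2) ✓
  2345: Tue (+1)  2346: Wed (+1)  2347: Thu (+1)  2348: Sat (+2)  2349: Sun (+1)
  2350: Mon (+1) ✓  2351: Tue (+1)  2352: Thu (+2)  2353: Fri (+1)  2354: Sat (+1)
  2355: Sun (+1)  2356: Tue (+2)  2357: Wed (+1)  2358: Thu (+1)  2359: Fri (+1)
Monday years: 2339, 2344, 2350 — 3 in total.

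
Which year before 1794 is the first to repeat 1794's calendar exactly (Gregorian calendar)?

Two years share a calendar iff Jan 1 falls on the same weekday and both are leap or both are common. 1794: Jan 1 is Wednesday, common year.
1793: Jan 1 Tuesday, common
1792: Jan 1 Sunday, leap
1791: Jan 1 Saturday, common
1790: Jan 1 Friday, common
1789: Jan 1 Thursday, common
1788: Jan 1 Tuesday, leap
1787: Jan 1 Monday, common
1786: Jan 1 Sunday, common
1785: Jan 1 Saturday, common
1784: Jan 1 Thursday, leap
1783: Jan 1 Wednesday, common
1783 matches on both conditions.

1783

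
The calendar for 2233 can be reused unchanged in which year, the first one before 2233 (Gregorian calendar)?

2222

Two years share a calendar iff Jan 1 falls on the same weekday and both are leap or both are common. 2233: Jan 1 is Tuesday, common year.
2232: Jan 1 Sunday, leap
2231: Jan 1 Saturday, common
2230: Jan 1 Friday, common
2229: Jan 1 Thursday, common
2228: Jan 1 Tuesday, leap
2227: Jan 1 Monday, common
2226: Jan 1 Sunday, common
2225: Jan 1 Saturday, common
2224: Jan 1 Thursday, leap
2223: Jan 1 Wednesday, common
2222: Jan 1 Tuesday, common
2222 matches on both conditions.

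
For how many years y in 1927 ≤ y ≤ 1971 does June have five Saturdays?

June has 30 days; it has five Saturdays when Saturday falls among the first (month-length − 28) days — i.e. when June 1 is one of Saturday/Friday.
June 1 by year: 1927:Wed 1928:Fri✓ 1929:Sat✓ 1930:Sun 1931:Mon 1932:Wed 1933:Thu 1934:Fri✓ 1935:Sat✓ 1936:Mon 1937:Tue 1938:Wed 1939:Thu 1940:Sat✓ 1941:Sun …(15 more)… 1957:Sat✓ 1958:Sun 1959:Mon 1960:Wed 1961:Thu 1962:Fri✓ 1963:Sat✓ 1964:Mon 1965:Tue 1966:Wed 1967:Thu 1968:Sat✓ 1969:Sun 1970:Mon 1971:Tue
Years with five Saturdays: 1928, 1929, 1934, 1935, 1940, 1945, 1946, 1951, 1956, 1957, 1962, 1963, 1968 → 13.

13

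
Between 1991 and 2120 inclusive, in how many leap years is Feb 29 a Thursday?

5

Leap years in 1991–2120: 32 of them.
Feb 29 weekday advances by 5 (mod 7) from one leap year to the next four years later (or differs when a century non-leap intervenes).
Leap-day weekdays: 1992:Sat 1996:Thu✓ 2000:Tue 2004:Sun 2008:Fri 2012:Wed 2016:Mon 2020:Sat 2024:Thu✓ 2028:Tue 2032:Sun 2036:Fri 2040:Wed …(6 more)… 2068:Wed 2072:Mon 2076:Sat 2080:Thu✓ 2084:Tue 2088:Sun 2092:Fri 2096:Wed 2104:Fri 2108:Wed 2112:Mon 2116:Sat 2120:Thu✓
Thursday: 1996, 2024, 2052, 2080, 2120 → 5.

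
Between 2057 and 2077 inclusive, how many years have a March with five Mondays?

March has 31 days; it has five Mondays when Monday falls among the first (month-length − 28) days — i.e. when March 1 is one of Monday/Sunday/Saturday.
March 1 by year: 2057:Thu 2058:Fri 2059:Sat✓ 2060:Mon✓ 2061:Tue 2062:Wed 2063:Thu 2064:Sat✓ 2065:Sun✓ 2066:Mon✓ 2067:Tue 2068:Thu 2069:Fri 2070:Sat✓ 2071:Sun✓ 2072:Tue 2073:Wed 2074:Thu 2075:Fri 2076:Sun✓ 2077:Mon✓
Years with five Mondays: 2059, 2060, 2064, 2065, 2066, 2070, 2071, 2076, 2077 → 9.

9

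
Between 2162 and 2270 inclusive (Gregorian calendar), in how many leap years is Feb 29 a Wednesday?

Leap years in 2162–2270: 26 of them.
Feb 29 weekday advances by 5 (mod 7) from one leap year to the next four years later (or differs when a century non-leap intervenes).
Leap-day weekdays: 2164:Wed✓ 2168:Mon 2172:Sat 2176:Thu 2180:Tue 2184:Sun 2188:Fri 2192:Wed✓ 2196:Mon 2204:Wed✓ 2208:Mon 2212:Sat 2216:Thu 2220:Tue 2224:Sun 2228:Fri 2232:Wed✓ 2236:Mon 2240:Sat 2244:Thu 2248:Tue 2252:Sun 2256:Fri 2260:Wed✓ 2264:Mon 2268:Sat
Wednesday: 2164, 2192, 2204, 2232, 2260 → 5.

5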